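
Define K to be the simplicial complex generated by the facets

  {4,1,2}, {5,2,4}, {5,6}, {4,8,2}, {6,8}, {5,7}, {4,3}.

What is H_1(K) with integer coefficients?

Fix the vertex order 1 < 2 < 3 < 4 < 5 < 6 < 7 < 8 and write every simplex with vertices in increasing order. Then dim K = 2 and the simplices of K are:

  0-simplices (8): [1], [2], [3], [4], [5], [6], [7], [8]
  1-simplices (11): [1,2], [1,4], [2,4], [2,5], [2,8], [3,4], [4,5], [4,8], [5,6], [5,7], [6,8]
  2-simplices (3): [1,2,4], [2,4,5], [2,4,8]

Hence C_0 ≅ Z^8, C_1 ≅ Z^11, C_2 ≅ Z^3.

The boundary map ∂_1: C_1 → C_0 maps an edge to its endpoints' difference, ∂[p,q] = q − p. For instance
  ∂[1,4] = [4] − [1].
The 8×11 boundary matrix has rank 7 and Smith normal form diag(1,1,1,1,1,1,1).

∂_2: C_2 → C_1 maps a triangle to the signed sum of its edges. For instance
  ∂[2,4,5] = [4,5] − [2,5] + [2,4],
  ∂[1,2,4] = [2,4] − [1,4] + [1,2].
The 11×3 boundary matrix has rank 3 and Smith normal form diag(1,1,1).

Now H_k = ker ∂_k / im ∂_{k+1}, so:

  H_1: rank ker ∂_1 − rank ∂_2 = (11 − 7) − 3 = 1, and the invariant factors of ∂_2 are all 1, so H_1 = Z.

H_1 = Z.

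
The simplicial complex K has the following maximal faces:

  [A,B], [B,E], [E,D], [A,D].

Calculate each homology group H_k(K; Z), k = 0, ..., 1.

H_0 = Z,  H_1 = Z.

Order the vertices as A < B < D < E. Listing each simplex with vertices in this order, K has dimension 1 with simplices:

  0-simplices (4): A, B, D, E
  1-simplices (4): AB, AD, BE, DE

Hence C_0 ≅ Z^4, C_1 ≅ Z^4.

Boundary ∂_1: C_1 → C_0 is given by ∂[p,q] = [q] − [p]. For instance
  ∂BE = E − B.
The 4×4 boundary matrix has rank 3 and Smith normal form diag(1,1,1).

Reading off H_k = ker ∂_k / im ∂_{k+1}:

  H_0: rank C_0 − rank ∂_1 = 4 − 3 = 1, and the invariant factors of ∂_1 are all 1, so H_0 ≅ Z.
  H_1: rank ker ∂_1 − rank ∂_2 = (4 − 3) − 0 = 1, and there is no ∂_2, so H_1 ≅ Z.

As a check, the Euler characteristic is 4 − 4 = 0, which agrees with 1 − 1 = 0.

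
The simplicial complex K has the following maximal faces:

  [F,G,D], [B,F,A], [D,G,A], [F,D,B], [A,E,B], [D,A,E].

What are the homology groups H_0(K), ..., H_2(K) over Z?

H_0 ≅ Z,  H_1 ≅ Z,  H_2 = 0.

Take the total order A < B < D < E < F < G on the vertex set. Then K (dimension 2) consists of the simplices:

  0-simplices (6): A, B, D, E, F, G
  1-simplices (12): AB, AD, AE, AF, AG, BD, BE, BF, DE, DF, DG, FG
  2-simplices (6): ABE, ABF, ADE, ADG, BDF, DFG

Hence C_0 ≅ Z^6, C_1 ≅ Z^12, C_2 ≅ Z^6.

Boundary ∂_1: C_1 → C_0 maps an edge to its endpoints' difference, ∂[p,q] = q − p. For instance
  ∂AF = F − A.
As a 6×12 matrix over Z this has rank 5, with invariant factors (1,1,1,1,1).

Boundary ∂_2: C_2 → C_1 sends each 2-simplex [p,q,r] to [q,r] − [p,r] + [p,q]. For instance
  ∂DFG = FG − DG + DF,
  ∂BDF = DF − BF + BD.
The resulting 12×6 matrix has rank 6, and its Smith normal form has invariant factors (1,1,1,1,1,1).

Reading off H_k = ker ∂_k / im ∂_{k+1}:

  H_0: rank C_0 − rank ∂_1 = 6 − 5 = 1, and the invariant factors of ∂_1 are all 1, so H_0 = Z.
  H_1: rank ker ∂_1 − rank ∂_2 = (12 − 5) − 6 = 1, and the invariant factors of ∂_2 are all 1, so H_1 = Z.
  H_2: rank ker ∂_2 − rank ∂_3 = (6 − 6) − 0 = 0, and there is no ∂_3, so H_2 = 0.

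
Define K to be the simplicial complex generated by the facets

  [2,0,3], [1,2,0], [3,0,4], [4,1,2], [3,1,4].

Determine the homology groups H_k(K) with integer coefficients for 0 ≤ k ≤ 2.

H_0 = Z,  H_1 = Z,  H_2 = 0.

Order the vertices as 0 < 1 < 2 < 3 < 4. Listing each simplex with vertices in this order, K has dimension 2 with simplices:

  0-simplices (5): [0], [1], [2], [3], [4]
  1-simplices (10): [0,1], [0,2], [0,3], [0,4], [1,2], [1,3], [1,4], [2,3], [2,4], [3,4]
  2-simplices (5): [0,1,2], [0,2,3], [0,3,4], [1,2,4], [1,3,4]

giving chain groups C_0 ≅ Z^5, C_1 ≅ Z^10, C_2 ≅ Z^5.

∂_1: C_1 → C_0 maps an edge to its endpoints' difference, ∂[p,q] = q − p. For instance
  ∂[2,4] = [4] − [2].
This gives a 5×10 integer matrix of rank 4; reducing to Smith normal form yields diagonal entries (1,1,1,1).

The boundary map ∂_2: C_2 → C_1 acts by ∂[p,q,r] = [q,r] − [p,r] + [p,q]. For instance
  ∂[0,1,2] = [1,2] − [0,2] + [0,1],
  ∂[0,3,4] = [3,4] − [0,4] + [0,3].
The 10×5 boundary matrix has rank 5 and Smith normal form diag(1,1,1,1,1).

Computing H_k = (kernel of ∂_k) / (image of ∂_{k+1}):

  H_0: rank C_0 − rank ∂_1 = 5 − 4 = 1, and the invariant factors of ∂_1 are all 1, so H_0 ≅ Z.
  H_1: rank ker ∂_1 − rank ∂_2 = (10 − 4) − 5 = 1, and the invariant factors of ∂_2 are all 1, so H_1 ≅ Z.
  H_2: rank ker ∂_2 − rank ∂_3 = (5 − 5) − 0 = 0, and there is no ∂_3, so H_2 ≅ 0.

As a check, the Euler characteristic is 5 − 10 + 5 = 0, which agrees with 1 − 1 + 0 = 0.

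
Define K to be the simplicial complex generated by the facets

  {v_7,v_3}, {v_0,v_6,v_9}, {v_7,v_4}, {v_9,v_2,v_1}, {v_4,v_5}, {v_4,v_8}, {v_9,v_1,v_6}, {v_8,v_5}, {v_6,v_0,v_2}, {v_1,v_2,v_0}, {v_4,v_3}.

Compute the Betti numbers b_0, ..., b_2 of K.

Fix the vertex order v_0 < v_1 < v_2 < v_3 < v_4 < v_5 < v_6 < v_7 < v_8 < v_9 and write every simplex with vertices in increasing order. Then dim K = 2 and the simplices of K are:

  0-simplices (10): [v_0], [v_1], [v_2], [v_3], [v_4], [v_5], [v_6], [v_7], [v_8], [v_9]
  1-simplices (16): (16 of them)
  2-simplices (5): [v_0,v_1,v_2], [v_0,v_2,v_6], [v_0,v_6,v_9], [v_1,v_2,v_9], [v_1,v_6,v_9]

giving chain groups C_0 ≅ Z^10, C_1 ≅ Z^16, C_2 ≅ Z^5.

Boundary ∂_1: C_1 → C_0 maps an edge to its endpoints' difference, ∂[p,q] = q − p. For instance
  ∂[v_4,v_5] = [v_5] − [v_4].
The resulting 10×16 matrix has rank 8, and its Smith normal form has invariant factors (1,1,1,1,1,1,1,1).

The boundary map ∂_2: C_2 → C_1 acts by ∂[p,q,r] = [q,r] − [p,r] + [p,q]. For instance
  ∂[v_1,v_2,v_9] = [v_2,v_9] − [v_1,v_9] + [v_1,v_2],
  ∂[v_0,v_6,v_9] = [v_6,v_9] − [v_0,v_9] + [v_0,v_6].
The 16×5 boundary matrix has rank 5 and Smith normal form diag(1,1,1,1,1).

Reading off H_k = ker ∂_k / im ∂_{k+1}:

  H_0: rank C_0 − rank ∂_1 = 10 − 8 = 2, and the invariant factors of ∂_1 are all 1, so H_0 = Z^2.
  H_1: rank ker ∂_1 − rank ∂_2 = (16 − 8) − 5 = 3, and the invariant factors of ∂_2 are all 1, so H_1 = Z^3.
  H_2: rank ker ∂_2 − rank ∂_3 = (5 − 5) − 0 = 0, and there is no ∂_3, so H_2 = 0.

As a check, the Euler characteristic is 10 − 16 + 5 = -1, which agrees with 2 − 3 + 0 = -1.

Hence the Betti numbers are b_0 = 2, b_1 = 3, b_2 = 0.

b_0 = 2, b_1 = 3, b_2 = 0.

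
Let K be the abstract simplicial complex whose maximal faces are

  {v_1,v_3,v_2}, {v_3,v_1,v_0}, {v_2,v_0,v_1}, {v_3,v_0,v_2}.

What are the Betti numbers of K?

b_0 = 1, b_1 = 0, b_2 = 1.

Order the vertices as v_0 < v_1 < v_2 < v_3. Listing each simplex with vertices in this order, K has dimension 2 with simplices:

  0-simplices (4): [v_0], [v_1], [v_2], [v_3]
  1-simplices (6): [v_0,v_1], [v_0,v_2], [v_0,v_3], [v_1,v_2], [v_1,v_3], [v_2,v_3]
  2-simplices (4): [v_0,v_1,v_2], [v_0,v_1,v_3], [v_0,v_2,v_3], [v_1,v_2,v_3]

Hence C_0 ≅ Z^4, C_1 ≅ Z^6, C_2 ≅ Z^4.

The boundary map ∂_1: C_1 → C_0 maps an edge to its endpoints' difference, ∂[p,q] = q − p.
As a 4×6 matrix over Z this has rank 3, with invariant factors (1,1,1).

∂_2: C_2 → C_1 sends each 2-simplex [p,q,r] to [q,r] − [p,r] + [p,q]. For instance
  ∂[v_1,v_2,v_3] = [v_2,v_3] − [v_1,v_3] + [v_1,v_2],
  ∂[v_0,v_2,v_3] = [v_2,v_3] − [v_0,v_3] + [v_0,v_2].
This gives a 6×4 integer matrix of rank 3; reducing to Smith normal form yields diagonal entries (1,1,1).

Now H_k = ker ∂_k / im ∂_{k+1}, so:

  H_0: rank C_0 − rank ∂_1 = 4 − 3 = 1, and the invariant factors of ∂_1 are all 1, so H_0 ≅ Z.
  H_1: rank ker ∂_1 − rank ∂_2 = (6 − 3) − 3 = 0, and the invariant factors of ∂_2 are all 1, so H_1 ≅ 0.
  H_2: rank ker ∂_2 − rank ∂_3 = (4 − 3) − 0 = 1, and there is no ∂_3, so H_2 ≅ Z.

(K is a triangulation of the 2-sphere S^2.)

Hence the Betti numbers are b_0 = 1, b_1 = 0, b_2 = 1.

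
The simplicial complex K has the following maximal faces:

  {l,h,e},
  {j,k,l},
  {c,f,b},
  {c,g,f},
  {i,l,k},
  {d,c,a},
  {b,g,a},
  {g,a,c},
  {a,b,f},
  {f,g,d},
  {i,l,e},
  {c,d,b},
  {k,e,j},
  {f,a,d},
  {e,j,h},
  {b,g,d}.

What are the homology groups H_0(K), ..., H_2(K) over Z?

Order the vertices as a < b < c < d < e < f < g < h < i < j < k < l. Listing each simplex with vertices in this order, K has dimension 2 with simplices:

  0-simplices (12): a, b, c, d, e, f, g, h, i, j, k, l
  1-simplices (27): ab, ac, ad, af, ag, bc, bd, bf, bg, cd, cf, cg, df, dg, eh, ei, ej, ek, el, fg, hj, hl, ik, il, jk, jl, kl
  2-simplices (16): abf, abg, acd, acg, adf, bcd, bcf, bdg, cfg, dfg, ehj, ehl, eil, ejk, ikl, jkl

so the chain groups are C_0 ≅ Z^12, C_1 ≅ Z^27, C_2 ≅ Z^16.

The boundary map ∂_1: C_1 → C_0 is given by ∂[p,q] = [q] − [p]. For instance
  ∂ei = i − e.
As a 12×27 matrix over Z this has rank 10, with invariant factors (1,1,1,1,1,1,1,1,1,1).

The boundary map ∂_2: C_2 → C_1 acts by ∂[p,q,r] = [q,r] − [p,r] + [p,q]. For instance
  ∂acg = cg − ag + ac,
  ∂bcf = cf − bf + bc.
The resulting 27×16 matrix has rank 16, and its Smith normal form has invariant factors (1,1,1,1,1,1,1,1,1,1,1,1,1,1,1,2).

Reading off H_k = ker ∂_k / im ∂_{k+1}:

  H_0: rank C_0 − rank ∂_1 = 12 − 10 = 2, and the invariant factors of ∂_1 are all 1, so H_0 = Z^2.
  H_1: rank ker ∂_1 − rank ∂_2 = (27 − 10) − 16 = 1, and ∂_2 has invariant factor 2 > 1, so H_1 = Z ⊕ Z/2Z.
  H_2: rank ker ∂_2 − rank ∂_3 = (16 − 16) − 0 = 0, and there is no ∂_3, so H_2 = 0.

As a check, the Euler characteristic is 12 − 27 + 16 = 1, which agrees with 2 − 1 + 0 = 1.
(K is a triangulation of the disjoint union of the cylinder S^1 x I and the real projective plane RP^2.)

H_0 ≅ Z^2,  H_1 ≅ Z ⊕ Z/2Z,  H_2 = 0.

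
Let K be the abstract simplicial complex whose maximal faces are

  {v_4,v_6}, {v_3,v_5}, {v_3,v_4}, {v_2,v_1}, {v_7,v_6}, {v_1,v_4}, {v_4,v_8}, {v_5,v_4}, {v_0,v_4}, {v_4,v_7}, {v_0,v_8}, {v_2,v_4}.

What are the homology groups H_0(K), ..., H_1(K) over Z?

H_0 ≅ Z,  H_1 ≅ Z^4.

Order the vertices as v_0 < v_1 < v_2 < v_3 < v_4 < v_5 < v_6 < v_7 < v_8. Listing each simplex with vertices in this order, K has dimension 1 with simplices:

  0-simplices (9): [v_0], [v_1], [v_2], [v_3], [v_4], [v_5], [v_6], [v_7], [v_8]
  1-simplices (12): [v_0,v_4], [v_0,v_8], [v_1,v_2], [v_1,v_4], [v_2,v_4], [v_3,v_4], [v_3,v_5], [v_4,v_5], [v_4,v_6], [v_4,v_7], [v_4,v_8], [v_6,v_7]

giving chain groups C_0 ≅ Z^9, C_1 ≅ Z^12.

The boundary map ∂_1: C_1 → C_0 is given by ∂[p,q] = [q] − [p]. For instance
  ∂[v_2,v_4] = [v_4] − [v_2].
As a 9×12 matrix over Z this has rank 8, with invariant factors (1,1,1,1,1,1,1,1).

Now H_k = ker ∂_k / im ∂_{k+1}, so:

  H_0: rank C_0 − rank ∂_1 = 9 − 8 = 1, and the invariant factors of ∂_1 are all 1, so H_0 ≅ Z.
  H_1: rank ker ∂_1 − rank ∂_2 = (12 − 8) − 0 = 4, and there is no ∂_2, so H_1 ≅ Z^4.

As a check, the Euler characteristic is 9 − 12 = -3, which agrees with 1 − 4 = -3.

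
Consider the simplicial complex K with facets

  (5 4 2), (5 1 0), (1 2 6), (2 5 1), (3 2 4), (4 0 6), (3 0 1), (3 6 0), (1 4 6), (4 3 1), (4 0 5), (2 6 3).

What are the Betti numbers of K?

b_0 = 1, b_1 = 0, b_2 = 0.

We work with the vertex ordering 0 < 1 < 2 < 3 < 4 < 5 < 6. The simplices of K, each written with vertices in increasing order, are:

  0-simplices (7): [0], [1], [2], [3], [4], [5], [6]
  1-simplices (18): [0,1], [0,3], [0,4], [0,5], [0,6], [1,2], [1,3], [1,4], [1,5], [1,6], [2,3], [2,4], [2,5], [2,6], [3,4], [3,6], [4,5], [4,6]
  2-simplices (12): [0,1,3], [0,1,5], [0,3,6], [0,4,5], [0,4,6], [1,2,5], [1,2,6], [1,3,4], [1,4,6], [2,3,4], [2,3,6], [2,4,5]

giving chain groups C_0 ≅ Z^7, C_1 ≅ Z^18, C_2 ≅ Z^12.

∂_1: C_1 → C_0 is given by ∂[p,q] = [q] − [p]. For instance
  ∂[2,3] = [3] − [2].
This gives a 7×18 integer matrix of rank 6; reducing to Smith normal form yields diagonal entries (1,1,1,1,1,1).

The boundary map ∂_2: C_2 → C_1 maps a triangle to the signed sum of its edges. For instance
  ∂[0,1,5] = [1,5] − [0,5] + [0,1],
  ∂[1,2,5] = [2,5] − [1,5] + [1,2].
The resulting 18×12 matrix has rank 12, and its Smith normal form has invariant factors (1,1,1,1,1,1,1,1,1,1,1,2).

Computing H_k = (kernel of ∂_k) / (image of ∂_{k+1}):

  H_0: rank C_0 − rank ∂_1 = 7 − 6 = 1, and the invariant factors of ∂_1 are all 1, so H_0 = Z.
  H_1: rank ker ∂_1 − rank ∂_2 = (18 − 6) − 12 = 0, and ∂_2 has invariant factor 2 > 1, so H_1 = Z/2Z.
  H_2: rank ker ∂_2 − rank ∂_3 = (12 − 12) − 0 = 0, and there is no ∂_3, so H_2 = 0.

Hence the Betti numbers are b_0 = 1, b_1 = 0, b_2 = 0.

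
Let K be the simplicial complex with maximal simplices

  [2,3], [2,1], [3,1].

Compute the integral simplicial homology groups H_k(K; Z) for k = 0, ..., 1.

We work with the vertex ordering 1 < 2 < 3. The simplices of K, each written with vertices in increasing order, are:

  0-simplices (3): [1], [2], [3]
  1-simplices (3): [1,2], [1,3], [2,3]

giving chain groups C_0 ≅ Z^3, C_1 ≅ Z^3.

The boundary map ∂_1: C_1 → C_0 sends each edge [p,q] (with p < q) to q − p.
The 3×3 boundary matrix has rank 2 and Smith normal form diag(1,1).

Reading off H_k = ker ∂_k / im ∂_{k+1}:

  H_0: rank C_0 − rank ∂_1 = 3 − 2 = 1, and the invariant factors of ∂_1 are all 1, so H_0 ≅ Z.
  H_1: rank ker ∂_1 − rank ∂_2 = (3 − 2) − 0 = 1, and there is no ∂_2, so H_1 ≅ Z.

H_0 ≅ Z,  H_1 ≅ Z.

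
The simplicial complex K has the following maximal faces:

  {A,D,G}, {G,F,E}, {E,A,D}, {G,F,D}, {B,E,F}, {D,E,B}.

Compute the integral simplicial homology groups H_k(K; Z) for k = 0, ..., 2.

H_0 ≅ Z,  H_1 ≅ Z,  H_2 = 0.

Take the total order A < B < D < E < F < G on the vertex set. Then K (dimension 2) consists of the simplices:

  0-simplices (6): A, B, D, E, F, G
  1-simplices (12): AD, AE, AG, BD, BE, BF, DE, DF, DG, EF, EG, FG
  2-simplices (6): ADE, ADG, BDE, BEF, DFG, EFG

so the chain groups are C_0 ≅ Z^6, C_1 ≅ Z^12, C_2 ≅ Z^6.

Boundary ∂_1: C_1 → C_0 maps an edge to its endpoints' difference, ∂[p,q] = q − p.
The 6×12 boundary matrix has rank 5 and Smith normal form diag(1,1,1,1,1).

∂_2: C_2 → C_1 sends each 2-simplex [p,q,r] to [q,r] − [p,r] + [p,q]. For instance
  ∂ADG = DG − AG + AD,
  ∂DFG = FG − DG + DF.
The resulting 12×6 matrix has rank 6, and its Smith normal form has invariant factors (1,1,1,1,1,1).

Now H_k = ker ∂_k / im ∂_{k+1}, so:

  H_0: rank C_0 − rank ∂_1 = 6 − 5 = 1, and the invariant factors of ∂_1 are all 1, so H_0 ≅ Z.
  H_1: rank ker ∂_1 − rank ∂_2 = (12 − 5) − 6 = 1, and the invariant factors of ∂_2 are all 1, so H_1 ≅ Z.
  H_2: rank ker ∂_2 − rank ∂_3 = (6 − 6) − 0 = 0, and there is no ∂_3, so H_2 ≅ 0.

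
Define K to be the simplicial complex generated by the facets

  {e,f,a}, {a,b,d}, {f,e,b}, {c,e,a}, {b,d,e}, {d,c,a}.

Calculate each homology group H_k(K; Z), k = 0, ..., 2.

H_0 ≅ Z,  H_1 ≅ Z,  H_2 = 0.

Fix the vertex order a < b < c < d < e < f and write every simplex with vertices in increasing order. Then dim K = 2 and the simplices of K are:

  0-simplices (6): a, b, c, d, e, f
  1-simplices (12): ab, ac, ad, ae, af, bd, be, bf, cd, ce, de, ef
  2-simplices (6): abd, acd, ace, aef, bde, bef

so the chain groups are C_0 ≅ Z^6, C_1 ≅ Z^12, C_2 ≅ Z^6.

∂_1: C_1 → C_0 sends each edge [p,q] (with p < q) to q − p.
The resulting 6×12 matrix has rank 5, and its Smith normal form has invariant factors (1,1,1,1,1).

The boundary map ∂_2: C_2 → C_1 maps a triangle to the signed sum of its edges. For instance
  ∂bde = de − be + bd,
  ∂abd = bd − ad + ab.
As a 12×6 matrix over Z this has rank 6, with invariant factors (1,1,1,1,1,1).

Computing H_k = (kernel of ∂_k) / (image of ∂_{k+1}):

  H_0: rank C_0 − rank ∂_1 = 6 − 5 = 1, and the invariant factors of ∂_1 are all 1, so H_0 = Z.
  H_1: rank ker ∂_1 − rank ∂_2 = (12 − 5) − 6 = 1, and the invariant factors of ∂_2 are all 1, so H_1 = Z.
  H_2: rank ker ∂_2 − rank ∂_3 = (6 − 6) − 0 = 0, and there is no ∂_3, so H_2 = 0.

As a check, the Euler characteristic is 6 − 12 + 6 = 0, which agrees with 1 − 1 + 0 = 0.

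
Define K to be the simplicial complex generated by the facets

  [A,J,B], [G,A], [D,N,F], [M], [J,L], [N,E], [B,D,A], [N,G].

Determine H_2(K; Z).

H_2 = 0.

Take the total order A < B < D < E < F < G < J < L < M < N on the vertex set. Then K (dimension 2) consists of the simplices:

  0-simplices (10): A, B, D, E, F, G, J, L, M, N
  1-simplices (12): AB, AD, AG, AJ, BD, BJ, DF, DN, EN, FN, GN, JL
  2-simplices (3): ABD, ABJ, DFN

Hence C_0 ≅ Z^10, C_1 ≅ Z^12, C_2 ≅ Z^3.

∂_1: C_1 → C_0 sends each edge [p,q] (with p < q) to q − p. For instance
  ∂DF = F − D.
The 10×12 boundary matrix has rank 8 and Smith normal form diag(1,1,1,1,1,1,1,1).

Boundary ∂_2: C_2 → C_1 maps a triangle to the signed sum of its edges. For instance
  ∂ABJ = BJ − AJ + AB,
  ∂ABD = BD − AD + AB.
The resulting 12×3 matrix has rank 3, and its Smith normal form has invariant factors (1,1,1).

Now H_k = ker ∂_k / im ∂_{k+1}, so:

  H_2: rank ker ∂_2 − rank ∂_3 = (3 − 3) − 0 = 0, and there is no ∂_3, so H_2 = 0.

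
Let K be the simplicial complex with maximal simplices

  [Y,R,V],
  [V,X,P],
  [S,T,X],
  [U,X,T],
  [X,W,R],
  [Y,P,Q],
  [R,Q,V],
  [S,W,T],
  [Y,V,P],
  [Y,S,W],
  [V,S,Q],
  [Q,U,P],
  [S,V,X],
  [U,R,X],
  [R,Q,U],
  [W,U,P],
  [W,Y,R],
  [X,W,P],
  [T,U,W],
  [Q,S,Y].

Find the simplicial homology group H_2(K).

We work with the vertex ordering P < Q < R < S < T < U < V < W < X < Y. The simplices of K, each written with vertices in increasing order, are:

  0-simplices (10): P, Q, R, S, T, U, V, W, X, Y
  1-simplices (30): PQ, PU, PV, PW, PX, PY, QR, QS, QU, QV, QY, RU, RV, RW, RX, RY, ST, SV, SW, SX, SY, TU, TW, TX, UW, UX, VX, VY, WX, WY
  2-simplices (20): PQU, PQY, PUW, PVX, PVY, PWX, QRU, QRV, QSV, QSY, RUX, RVY, RWX, RWY, STW, STX, SVX, SWY, TUW, TUX

Hence C_0 ≅ Z^10, C_1 ≅ Z^30, C_2 ≅ Z^20.

∂_1: C_1 → C_0 maps an edge to its endpoints' difference, ∂[p,q] = q − p.
As a 10×30 matrix over Z this has rank 9, with invariant factors (1,1,1,1,1,1,1,1,1).

Boundary ∂_2: C_2 → C_1 acts by ∂[p,q,r] = [q,r] − [p,r] + [p,q]. For instance
  ∂PQY = QY − PY + PQ,
  ∂RUX = UX − RX + RU.
As a 30×20 matrix over Z this has rank 20, with invariant factors (1,1,1,1,1,1,1,1,1,1,1,1,1,1,1,1,1,1,1,2).

Computing H_k = (kernel of ∂_k) / (image of ∂_{k+1}):

  H_2: rank ker ∂_2 − rank ∂_3 = (20 − 20) − 0 = 0, and there is no ∂_3, so H_2 = 0.

(K is a triangulation of the Klein bottle.)

H_2 = 0.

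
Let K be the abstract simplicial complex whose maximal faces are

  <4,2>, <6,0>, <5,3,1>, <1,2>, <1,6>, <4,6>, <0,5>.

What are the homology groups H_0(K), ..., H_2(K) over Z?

Order the vertices as 0 < 1 < 2 < 3 < 4 < 5 < 6. Listing each simplex with vertices in this order, K has dimension 2 with simplices:

  0-simplices (7): [0], [1], [2], [3], [4], [5], [6]
  1-simplices (9): [0,5], [0,6], [1,2], [1,3], [1,5], [1,6], [2,4], [3,5], [4,6]
  2-simplices (1): [1,3,5]

giving chain groups C_0 ≅ Z^7, C_1 ≅ Z^9, C_2 ≅ Z^1.

∂_1: C_1 → C_0 maps an edge to its endpoints' difference, ∂[p,q] = q − p.
As a 7×9 matrix over Z this has rank 6, with invariant factors (1,1,1,1,1,1).

Boundary ∂_2: C_2 → C_1 acts by ∂[p,q,r] = [q,r] − [p,r] + [p,q]. For instance
  ∂[1,3,5] = [3,5] − [1,5] + [1,3].
This gives a 9×1 integer matrix of rank 1; reducing to Smith normal form yields diagonal entries (1).

From H_k ≅ ker(∂_k) / im(∂_{k+1}) we obtain:

  H_0: rank C_0 − rank ∂_1 = 7 − 6 = 1, and the invariant factors of ∂_1 are all 1, so H_0 ≅ Z.
  H_1: rank ker ∂_1 − rank ∂_2 = (9 − 6) − 1 = 2, and the invariant factors of ∂_2 are all 1, so H_1 ≅ Z^2.
  H_2: rank ker ∂_2 − rank ∂_3 = (1 − 1) − 0 = 0, and there is no ∂_3, so H_2 ≅ 0.

H_0 = Z,  H_1 = Z^2,  H_2 = 0.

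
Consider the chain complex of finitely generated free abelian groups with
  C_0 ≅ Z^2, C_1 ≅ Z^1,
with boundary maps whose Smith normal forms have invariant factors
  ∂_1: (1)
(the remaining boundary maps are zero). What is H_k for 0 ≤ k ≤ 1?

H_0: b_0 = 2 − 0 − 1 = 1; torsion from ∂_1 factors > 1: none. So H_0 = Z.
H_1: b_1 = 1 − 1 − 0 = 0; torsion from ∂_2 factors > 1: none. So H_1 = 0.

H_0 = Z,  H_1 = 0.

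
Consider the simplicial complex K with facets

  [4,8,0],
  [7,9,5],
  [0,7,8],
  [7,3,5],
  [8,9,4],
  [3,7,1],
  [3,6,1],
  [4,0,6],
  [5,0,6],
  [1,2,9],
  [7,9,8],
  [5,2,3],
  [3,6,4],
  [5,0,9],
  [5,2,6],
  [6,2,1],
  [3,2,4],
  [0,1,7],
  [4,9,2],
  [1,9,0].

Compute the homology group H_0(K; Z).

H_0 = Z.

Take the total order 0 < 1 < 2 < 3 < 4 < 5 < 6 < 7 < 8 < 9 on the vertex set. Then K (dimension 2) consists of the simplices:

  0-simplices (10): [0], [1], [2], [3], [4], [5], [6], [7], [8], [9]
  1-simplices (30): (30 of them)
  2-simplices (20): (20 of them)

Hence C_0 ≅ Z^10, C_1 ≅ Z^30, C_2 ≅ Z^20.

∂_1: C_1 → C_0 is given by ∂[p,q] = [q] − [p]. For instance
  ∂[3,4] = [4] − [3].
The 10×30 boundary matrix has rank 9 and Smith normal form diag(1,1,1,1,1,1,1,1,1).

Boundary ∂_2: C_2 → C_1 sends each 2-simplex [p,q,r] to [q,r] − [p,r] + [p,q]. For instance
  ∂[2,3,5] = [3,5] − [2,5] + [2,3],
  ∂[0,1,7] = [1,7] − [0,7] + [0,1].
The 30×20 boundary matrix has rank 20 and Smith normal form diag(1,1,1,1,1,1,1,1,1,1,1,1,1,1,1,1,1,1,1,2).

Now H_k = ker ∂_k / im ∂_{k+1}, so:

  H_0: rank C_0 − rank ∂_1 = 10 − 9 = 1, and the invariant factors of ∂_1 are all 1, so H_0 = Z.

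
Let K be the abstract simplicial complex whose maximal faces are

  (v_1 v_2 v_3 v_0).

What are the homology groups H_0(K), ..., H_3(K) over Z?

H_0 = Z,  H_1 = 0,  H_2 = 0,  H_3 = 0.

Order the vertices as v_0 < v_1 < v_2 < v_3. Listing each simplex with vertices in this order, K has dimension 3 with simplices:

  0-simplices (4): [v_0], [v_1], [v_2], [v_3]
  1-simplices (6): [v_0,v_1], [v_0,v_2], [v_0,v_3], [v_1,v_2], [v_1,v_3], [v_2,v_3]
  2-simplices (4): [v_0,v_1,v_2], [v_0,v_1,v_3], [v_0,v_2,v_3], [v_1,v_2,v_3]
  3-simplices (1): [v_0,v_1,v_2,v_3]

so the chain groups are C_0 ≅ Z^4, C_1 ≅ Z^6, C_2 ≅ Z^4, C_3 ≅ Z^1.

∂_1: C_1 → C_0 sends each edge [p,q] (with p < q) to q − p. For instance
  ∂[v_0,v_3] = [v_3] − [v_0].
The resulting 4×6 matrix has rank 3, and its Smith normal form has invariant factors (1,1,1).

The boundary map ∂_2: C_2 → C_1 acts by ∂[p,q,r] = [q,r] − [p,r] + [p,q]. For instance
  ∂[v_0,v_1,v_2] = [v_1,v_2] − [v_0,v_2] + [v_0,v_1],
  ∂[v_0,v_2,v_3] = [v_2,v_3] − [v_0,v_3] + [v_0,v_2].
As a 6×4 matrix over Z this has rank 3, with invariant factors (1,1,1).

Boundary ∂_3: C_3 → C_2 sends each 3-simplex σ to the alternating sum Σ_i (−1)^i (σ with its i-th vertex removed). For instance
  ∂[v_0,v_1,v_2,v_3] = [v_1,v_2,v_3] − [v_0,v_2,v_3] + [v_0,v_1,v_3] − [v_0,v_1,v_2].
The resulting 4×1 matrix has rank 1, and its Smith normal form has invariant factors (1).

Reading off H_k = ker ∂_k / im ∂_{k+1}:

  H_0: rank C_0 − rank ∂_1 = 4 − 3 = 1, and the invariant factors of ∂_1 are all 1, so H_0 ≅ Z.
  H_1: rank ker ∂_1 − rank ∂_2 = (6 − 3) − 3 = 0, and the invariant factors of ∂_2 are all 1, so H_1 ≅ 0.
  H_2: rank ker ∂_2 − rank ∂_3 = (4 − 3) − 1 = 0, and the invariant factors of ∂_3 are all 1, so H_2 ≅ 0.
  H_3: rank ker ∂_3 − rank ∂_4 = (1 − 1) − 0 = 0, and there is no ∂_4, so H_3 ≅ 0.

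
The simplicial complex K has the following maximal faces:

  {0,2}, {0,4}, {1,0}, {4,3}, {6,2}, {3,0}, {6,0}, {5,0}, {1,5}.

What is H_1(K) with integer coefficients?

H_1 = Z^3.

Order the vertices as 0 < 1 < 2 < 3 < 4 < 5 < 6. Listing each simplex with vertices in this order, K has dimension 1 with simplices:

  0-simplices (7): [0], [1], [2], [3], [4], [5], [6]
  1-simplices (9): [0,1], [0,2], [0,3], [0,4], [0,5], [0,6], [1,5], [2,6], [3,4]

so the chain groups are C_0 ≅ Z^7, C_1 ≅ Z^9.

Boundary ∂_1: C_1 → C_0 sends each edge [p,q] (with p < q) to q − p.
This gives a 7×9 integer matrix of rank 6; reducing to Smith normal form yields diagonal entries (1,1,1,1,1,1).

Reading off H_k = ker ∂_k / im ∂_{k+1}:

  H_1: rank ker ∂_1 − rank ∂_2 = (9 − 6) − 0 = 3, and there is no ∂_2, so H_1 ≅ Z^3.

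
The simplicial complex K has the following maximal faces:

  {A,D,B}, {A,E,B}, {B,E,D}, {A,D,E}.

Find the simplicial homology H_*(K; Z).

H_0 ≅ Z,  H_1 = 0,  H_2 ≅ Z.

Order the vertices as A < B < D < E. Listing each simplex with vertices in this order, K has dimension 2 with simplices:

  0-simplices (4): A, B, D, E
  1-simplices (6): AB, AD, AE, BD, BE, DE
  2-simplices (4): ABD, ABE, ADE, BDE

giving chain groups C_0 ≅ Z^4, C_1 ≅ Z^6, C_2 ≅ Z^4.

Boundary ∂_1: C_1 → C_0 sends each edge [p,q] (with p < q) to q − p. For instance
  ∂AD = D − A.
The resulting 4×6 matrix has rank 3, and its Smith normal form has invariant factors (1,1,1).

Boundary ∂_2: C_2 → C_1 sends each 2-simplex [p,q,r] to [q,r] − [p,r] + [p,q]. For instance
  ∂ABE = BE − AE + AB,
  ∂ABD = BD − AD + AB.
The resulting 6×4 matrix has rank 3, and its Smith normal form has invariant factors (1,1,1).

Computing H_k = (kernel of ∂_k) / (image of ∂_{k+1}):

  H_0: rank C_0 − rank ∂_1 = 4 − 3 = 1, and the invariant factors of ∂_1 are all 1, so H_0 ≅ Z.
  H_1: rank ker ∂_1 − rank ∂_2 = (6 − 3) − 3 = 0, and the invariant factors of ∂_2 are all 1, so H_1 ≅ 0.
  H_2: rank ker ∂_2 − rank ∂_3 = (4 − 3) − 0 = 1, and there is no ∂_3, so H_2 ≅ Z.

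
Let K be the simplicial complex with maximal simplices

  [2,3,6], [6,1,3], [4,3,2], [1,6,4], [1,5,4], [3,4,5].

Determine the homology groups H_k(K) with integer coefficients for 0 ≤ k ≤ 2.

K has 6 vertices, 12 edges, 6 triangles.
rank ∂_0 = 0, rank ∂_1 = 5 ⇒ b_0 = 6 − 0 − 5 = 1; all invariant factors of ∂_1 are 1 so no torsion. So H_0 ≅ Z.
rank ∂_1 = 5, rank ∂_2 = 6 ⇒ b_1 = 12 − 5 − 6 = 1; all invariant factors of ∂_2 are 1 so no torsion. So H_1 ≅ Z.
rank ∂_2 = 6, rank ∂_3 = 0 ⇒ b_2 = 6 − 6 − 0 = 0. So H_2 ≅ 0.

H_0 ≅ Z,  H_1 ≅ Z,  H_2 = 0.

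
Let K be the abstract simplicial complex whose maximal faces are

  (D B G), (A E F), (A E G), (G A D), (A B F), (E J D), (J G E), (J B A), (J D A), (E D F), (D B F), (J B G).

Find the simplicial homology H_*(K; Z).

Fix the vertex order A < B < D < E < F < G < J and write every simplex with vertices in increasing order. Then dim K = 2 and the simplices of K are:

  0-simplices (7): A, B, D, E, F, G, J
  1-simplices (18): AB, AD, AE, AF, AG, AJ, BD, BF, BG, BJ, DE, DF, DG, DJ, EF, EG, EJ, GJ
  2-simplices (12): ABF, ABJ, ADG, ADJ, AEF, AEG, BDF, BDG, BGJ, DEF, DEJ, EGJ

giving chain groups C_0 ≅ Z^7, C_1 ≅ Z^18, C_2 ≅ Z^12.

Boundary ∂_1: C_1 → C_0 sends each edge [p,q] (with p < q) to q − p. For instance
  ∂AJ = J − A.
As a 7×18 matrix over Z this has rank 6, with invariant factors (1,1,1,1,1,1).

∂_2: C_2 → C_1 acts by ∂[p,q,r] = [q,r] − [p,r] + [p,q]. For instance
  ∂DEJ = EJ − DJ + DE,
  ∂DEF = EF − DF + DE.
As a 18×12 matrix over Z this has rank 12, with invariant factors (1,1,1,1,1,1,1,1,1,1,1,2).

Computing H_k = (kernel of ∂_k) / (image of ∂_{k+1}):

  H_0: rank C_0 − rank ∂_1 = 7 − 6 = 1, and the invariant factors of ∂_1 are all 1, so H_0 = Z.
  H_1: rank ker ∂_1 − rank ∂_2 = (18 − 6) − 12 = 0, and ∂_2 has invariant factor 2 > 1, so H_1 = Z/2.
  H_2: rank ker ∂_2 − rank ∂_3 = (12 − 12) − 0 = 0, and there is no ∂_3, so H_2 = 0.

As a check, the Euler characteristic is 7 − 18 + 12 = 1, which agrees with 1 − 0 + 0 = 1.

H_0 ≅ Z,  H_1 ≅ Z/2,  H_2 = 0.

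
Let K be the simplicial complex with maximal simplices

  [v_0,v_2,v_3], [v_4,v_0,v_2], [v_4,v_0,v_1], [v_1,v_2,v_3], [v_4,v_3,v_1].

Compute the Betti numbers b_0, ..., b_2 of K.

b_0 = 1, b_1 = 1, b_2 = 0.

Take the total order v_0 < v_1 < v_2 < v_3 < v_4 on the vertex set. Then K (dimension 2) consists of the simplices:

  0-simplices (5): [v_0], [v_1], [v_2], [v_3], [v_4]
  1-simplices (10): [v_0,v_1], [v_0,v_2], [v_0,v_3], [v_0,v_4], [v_1,v_2], [v_1,v_3], [v_1,v_4], [v_2,v_3], [v_2,v_4], [v_3,v_4]
  2-simplices (5): [v_0,v_1,v_4], [v_0,v_2,v_3], [v_0,v_2,v_4], [v_1,v_2,v_3], [v_1,v_3,v_4]

so the chain groups are C_0 ≅ Z^5, C_1 ≅ Z^10, C_2 ≅ Z^5.

Boundary ∂_1: C_1 → C_0 sends each edge [p,q] (with p < q) to q − p.
The 5×10 boundary matrix has rank 4 and Smith normal form diag(1,1,1,1).

The boundary map ∂_2: C_2 → C_1 acts by ∂[p,q,r] = [q,r] − [p,r] + [p,q]. For instance
  ∂[v_1,v_3,v_4] = [v_3,v_4] − [v_1,v_4] + [v_1,v_3],
  ∂[v_1,v_2,v_3] = [v_2,v_3] − [v_1,v_3] + [v_1,v_2].
The resulting 10×5 matrix has rank 5, and its Smith normal form has invariant factors (1,1,1,1,1).

Computing H_k = (kernel of ∂_k) / (image of ∂_{k+1}):

  H_0: rank C_0 − rank ∂_1 = 5 − 4 = 1, and the invariant factors of ∂_1 are all 1, so H_0 ≅ Z.
  H_1: rank ker ∂_1 − rank ∂_2 = (10 − 4) − 5 = 1, and the invariant factors of ∂_2 are all 1, so H_1 ≅ Z.
  H_2: rank ker ∂_2 − rank ∂_3 = (5 − 5) − 0 = 0, and there is no ∂_3, so H_2 ≅ 0.

Hence the Betti numbers are b_0 = 1, b_1 = 1, b_2 = 0.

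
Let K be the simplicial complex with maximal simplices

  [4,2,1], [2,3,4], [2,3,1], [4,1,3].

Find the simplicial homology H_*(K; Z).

K has 4 vertices, 6 edges, 4 triangles.
rank ∂_0 = 0, rank ∂_1 = 3 ⇒ b_0 = 4 − 0 − 3 = 1; all invariant factors of ∂_1 are 1 so no torsion. So H_0 = Z.
rank ∂_1 = 3, rank ∂_2 = 3 ⇒ b_1 = 6 − 3 − 3 = 0; all invariant factors of ∂_2 are 1 so no torsion. So H_1 = 0.
rank ∂_2 = 3, rank ∂_3 = 0 ⇒ b_2 = 4 − 3 − 0 = 1. So H_2 = Z.

H_0 = Z,  H_1 = 0,  H_2 = Z.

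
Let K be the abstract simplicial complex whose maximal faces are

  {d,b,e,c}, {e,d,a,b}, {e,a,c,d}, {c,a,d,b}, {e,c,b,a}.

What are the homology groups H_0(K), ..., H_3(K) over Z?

H_0 ≅ Z,  H_1 = 0,  H_2 = 0,  H_3 ≅ Z.

Order the vertices as a < b < c < d < e. Listing each simplex with vertices in this order, K has dimension 3 with simplices:

  0-simplices (5): a, b, c, d, e
  1-simplices (10): ab, ac, ad, ae, bc, bd, be, cd, ce, de
  2-simplices (10): abc, abd, abe, acd, ace, ade, bcd, bce, bde, cde
  3-simplices (5): abcd, abce, abde, acde, bcde

Hence C_0 ≅ Z^5, C_1 ≅ Z^10, C_2 ≅ Z^10, C_3 ≅ Z^5.

Boundary ∂_1: C_1 → C_0 maps an edge to its endpoints' difference, ∂[p,q] = q − p.
The 5×10 boundary matrix has rank 4 and Smith normal form diag(1,1,1,1).

The boundary map ∂_2: C_2 → C_1 acts by ∂[p,q,r] = [q,r] − [p,r] + [p,q]. For instance
  ∂abc = bc − ac + ab,
  ∂acd = cd − ad + ac.
The resulting 10×10 matrix has rank 6, and its Smith normal form has invariant factors (1,1,1,1,1,1).

Boundary ∂_3: C_3 → C_2 sends each 3-simplex σ to the alternating sum Σ_i (−1)^i (σ with its i-th vertex removed). For instance
  ∂bcde = cde − bde + bce − bcd,
  ∂acde = cde − ade + ace − acd.
The resulting 10×5 matrix has rank 4, and its Smith normal form has invariant factors (1,1,1,1).

From H_k ≅ ker(∂_k) / im(∂_{k+1}) we obtain:

  H_0: rank C_0 − rank ∂_1 = 5 − 4 = 1, and the invariant factors of ∂_1 are all 1, so H_0 ≅ Z.
  H_1: rank ker ∂_1 − rank ∂_2 = (10 − 4) − 6 = 0, and the invariant factors of ∂_2 are all 1, so H_1 ≅ 0.
  H_2: rank ker ∂_2 − rank ∂_3 = (10 − 6) − 4 = 0, and the invariant factors of ∂_3 are all 1, so H_2 ≅ 0.
  H_3: rank ker ∂_3 − rank ∂_4 = (5 − 4) − 0 = 1, and there is no ∂_4, so H_3 ≅ Z.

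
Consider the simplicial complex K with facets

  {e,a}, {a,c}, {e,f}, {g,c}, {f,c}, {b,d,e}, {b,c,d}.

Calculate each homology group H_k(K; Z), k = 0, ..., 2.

H_0 ≅ Z,  H_1 ≅ Z^2,  H_2 = 0.

We work with the vertex ordering a < b < c < d < e < f < g. The simplices of K, each written with vertices in increasing order, are:

  0-simplices (7): a, b, c, d, e, f, g
  1-simplices (10): ac, ae, bc, bd, be, cd, cf, cg, de, ef
  2-simplices (2): bcd, bde

Hence C_0 ≅ Z^7, C_1 ≅ Z^10, C_2 ≅ Z^2.

Boundary ∂_1: C_1 → C_0 maps an edge to its endpoints' difference, ∂[p,q] = q − p. For instance
  ∂cd = d − c.
The resulting 7×10 matrix has rank 6, and its Smith normal form has invariant factors (1,1,1,1,1,1).

The boundary map ∂_2: C_2 → C_1 acts by ∂[p,q,r] = [q,r] − [p,r] + [p,q]. For instance
  ∂bde = de − be + bd,
  ∂bcd = cd − bd + bc.
The resulting 10×2 matrix has rank 2, and its Smith normal form has invariant factors (1,1).

Reading off H_k = ker ∂_k / im ∂_{k+1}:

  H_0: rank C_0 − rank ∂_1 = 7 − 6 = 1, and the invariant factors of ∂_1 are all 1, so H_0 = Z.
  H_1: rank ker ∂_1 − rank ∂_2 = (10 − 6) − 2 = 2, and the invariant factors of ∂_2 are all 1, so H_1 = Z^2.
  H_2: rank ker ∂_2 − rank ∂_3 = (2 − 2) − 0 = 0, and there is no ∂_3, so H_2 = 0.

As a check, the Euler characteristic is 7 − 10 + 2 = -1, which agrees with 1 − 2 + 0 = -1.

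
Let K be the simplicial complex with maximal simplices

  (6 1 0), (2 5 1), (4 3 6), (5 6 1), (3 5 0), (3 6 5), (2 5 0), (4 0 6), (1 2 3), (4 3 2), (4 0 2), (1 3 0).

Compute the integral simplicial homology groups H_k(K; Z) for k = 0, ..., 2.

Order the vertices as 0 < 1 < 2 < 3 < 4 < 5 < 6. Listing each simplex with vertices in this order, K has dimension 2 with simplices:

  0-simplices (7): [0], [1], [2], [3], [4], [5], [6]
  1-simplices (18): [0,1], [0,2], [0,3], [0,4], [0,5], [0,6], [1,2], [1,3], [1,5], [1,6], [2,3], [2,4], [2,5], [3,4], [3,5], [3,6], [4,6], [5,6]
  2-simplices (12): [0,1,3], [0,1,6], [0,2,4], [0,2,5], [0,3,5], [0,4,6], [1,2,3], [1,2,5], [1,5,6], [2,3,4], [3,4,6], [3,5,6]

giving chain groups C_0 ≅ Z^7, C_1 ≅ Z^18, C_2 ≅ Z^12.

The boundary map ∂_1: C_1 → C_0 is given by ∂[p,q] = [q] − [p]. For instance
  ∂[3,4] = [4] − [3].
The 7×18 boundary matrix has rank 6 and Smith normal form diag(1,1,1,1,1,1).

Boundary ∂_2: C_2 → C_1 maps a triangle to the signed sum of its edges. For instance
  ∂[0,2,4] = [2,4] − [0,4] + [0,2],
  ∂[1,2,3] = [2,3] − [1,3] + [1,2].
The 18×12 boundary matrix has rank 12 and Smith normal form diag(1,1,1,1,1,1,1,1,1,1,1,2).

Now H_k = ker ∂_k / im ∂_{k+1}, so:

  H_0: rank C_0 − rank ∂_1 = 7 − 6 = 1, and the invariant factors of ∂_1 are all 1, so H_0 = Z.
  H_1: rank ker ∂_1 − rank ∂_2 = (18 − 6) − 12 = 0, and ∂_2 has invariant factor 2 > 1, so H_1 = Z/2.
  H_2: rank ker ∂_2 − rank ∂_3 = (12 − 12) − 0 = 0, and there is no ∂_3, so H_2 = 0.

H_0 ≅ Z,  H_1 ≅ Z/2,  H_2 = 0.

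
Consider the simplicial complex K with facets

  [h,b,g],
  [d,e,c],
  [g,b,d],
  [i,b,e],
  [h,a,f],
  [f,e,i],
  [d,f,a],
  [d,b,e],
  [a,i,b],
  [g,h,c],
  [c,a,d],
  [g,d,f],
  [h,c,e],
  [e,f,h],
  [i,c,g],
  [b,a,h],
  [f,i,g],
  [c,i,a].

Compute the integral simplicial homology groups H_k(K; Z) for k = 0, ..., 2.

H_0 = Z,  H_1 = Z^2,  H_2 = Z.

Take the total order a < b < c < d < e < f < g < h < i on the vertex set. Then K (dimension 2) consists of the simplices:

  0-simplices (9): a, b, c, d, e, f, g, h, i
  1-simplices (27): ab, ac, ad, af, ah, ai, bd, be, bg, bh, bi, cd, ce, cg, ch, ci, de, df, dg, ef, eh, ei, fg, fh, fi, gh, gi
  2-simplices (18): abh, abi, acd, aci, adf, afh, bde, bdg, bei, bgh, cde, ceh, cgh, cgi, dfg, efh, efi, fgi

Hence C_0 ≅ Z^9, C_1 ≅ Z^27, C_2 ≅ Z^18.

∂_1: C_1 → C_0 maps an edge to its endpoints' difference, ∂[p,q] = q − p. For instance
  ∂bi = i − b.
The 9×27 boundary matrix has rank 8 and Smith normal form diag(1,1,1,1,1,1,1,1).

Boundary ∂_2: C_2 → C_1 sends each 2-simplex [p,q,r] to [q,r] − [p,r] + [p,q]. For instance
  ∂dfg = fg − dg + df,
  ∂bei = ei − bi + be.
The 27×18 boundary matrix has rank 17 and Smith normal form diag(1,1,1,1,1,1,1,1,1,1,1,1,1,1,1,1,1).

From H_k ≅ ker(∂_k) / im(∂_{k+1}) we obtain:

  H_0: rank C_0 − rank ∂_1 = 9 − 8 = 1, and the invariant factors of ∂_1 are all 1, so H_0 = Z.
  H_1: rank ker ∂_1 − rank ∂_2 = (27 − 8) − 17 = 2, and the invariant factors of ∂_2 are all 1, so H_1 = Z^2.
  H_2: rank ker ∂_2 − rank ∂_3 = (18 − 17) − 0 = 1, and there is no ∂_3, so H_2 = Z.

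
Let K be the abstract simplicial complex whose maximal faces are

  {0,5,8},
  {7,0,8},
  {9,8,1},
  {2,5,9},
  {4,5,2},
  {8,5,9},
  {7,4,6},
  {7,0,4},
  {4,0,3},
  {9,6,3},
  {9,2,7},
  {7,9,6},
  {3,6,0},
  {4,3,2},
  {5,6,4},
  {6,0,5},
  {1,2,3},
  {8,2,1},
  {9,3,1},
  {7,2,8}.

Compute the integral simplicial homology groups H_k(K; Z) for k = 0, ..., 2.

We work with the vertex ordering 0 < 1 < 2 < 3 < 4 < 5 < 6 < 7 < 8 < 9. The simplices of K, each written with vertices in increasing order, are:

  0-simplices (10): [0], [1], [2], [3], [4], [5], [6], [7], [8], [9]
  1-simplices (30): (30 of them)
  2-simplices (20): (20 of them)

Hence C_0 ≅ Z^10, C_1 ≅ Z^30, C_2 ≅ Z^20.

The boundary map ∂_1: C_1 → C_0 maps an edge to its endpoints' difference, ∂[p,q] = q − p.
As a 10×30 matrix over Z this has rank 9, with invariant factors (1,1,1,1,1,1,1,1,1).

Boundary ∂_2: C_2 → C_1 acts by ∂[p,q,r] = [q,r] − [p,r] + [p,q]. For instance
  ∂[4,6,7] = [6,7] − [4,7] + [4,6],
  ∂[0,4,7] = [4,7] − [0,7] + [0,4].
This gives a 30×20 integer matrix of rank 20; reducing to Smith normal form yields diagonal entries (1,1,1,1,1,1,1,1,1,1,1,1,1,1,1,1,1,1,1,2).

Now H_k = ker ∂_k / im ∂_{k+1}, so:

  H_0: rank C_0 − rank ∂_1 = 10 − 9 = 1, and the invariant factors of ∂_1 are all 1, so H_0 ≅ Z.
  H_1: rank ker ∂_1 − rank ∂_2 = (30 − 9) − 20 = 1, and ∂_2 has invariant factor 2 > 1, so H_1 ≅ Z ⊕ Z_2.
  H_2: rank ker ∂_2 − rank ∂_3 = (20 − 20) − 0 = 0, and there is no ∂_3, so H_2 ≅ 0.

As a check, the Euler characteristic is 10 − 30 + 20 = 0, which agrees with 1 − 1 + 0 = 0.

H_0 ≅ Z,  H_1 ≅ Z ⊕ Z_2,  H_2 = 0.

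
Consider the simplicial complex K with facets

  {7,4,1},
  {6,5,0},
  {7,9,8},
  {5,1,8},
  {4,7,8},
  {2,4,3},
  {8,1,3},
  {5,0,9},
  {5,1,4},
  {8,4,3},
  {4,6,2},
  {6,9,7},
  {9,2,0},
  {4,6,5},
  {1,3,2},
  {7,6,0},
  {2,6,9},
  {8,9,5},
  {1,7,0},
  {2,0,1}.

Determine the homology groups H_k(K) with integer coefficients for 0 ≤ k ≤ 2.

H_0 = Z,  H_1 = Z ⊕ Z/2,  H_2 = 0.

We work with the vertex ordering 0 < 1 < 2 < 3 < 4 < 5 < 6 < 7 < 8 < 9. The simplices of K, each written with vertices in increasing order, are:

  0-simplices (10): [0], [1], [2], [3], [4], [5], [6], [7], [8], [9]
  1-simplices (30): (30 of them)
  2-simplices (20): (20 of them)

so the chain groups are C_0 ≅ Z^10, C_1 ≅ Z^30, C_2 ≅ Z^20.

∂_1: C_1 → C_0 maps an edge to its endpoints' difference, ∂[p,q] = q − p. For instance
  ∂[1,3] = [3] − [1].
This gives a 10×30 integer matrix of rank 9; reducing to Smith normal form yields diagonal entries (1,1,1,1,1,1,1,1,1).

Boundary ∂_2: C_2 → C_1 sends each 2-simplex [p,q,r] to [q,r] − [p,r] + [p,q]. For instance
  ∂[3,4,8] = [4,8] − [3,8] + [3,4],
  ∂[2,6,9] = [6,9] − [2,9] + [2,6].
The resulting 30×20 matrix has rank 20, and its Smith normal form has invariant factors (1,1,1,1,1,1,1,1,1,1,1,1,1,1,1,1,1,1,1,2).

Computing H_k = (kernel of ∂_k) / (image of ∂_{k+1}):

  H_0: rank C_0 − rank ∂_1 = 10 − 9 = 1, and the invariant factors of ∂_1 are all 1, so H_0 ≅ Z.
  H_1: rank ker ∂_1 − rank ∂_2 = (30 − 9) − 20 = 1, and ∂_2 has invariant factor 2 > 1, so H_1 ≅ Z ⊕ Z/2.
  H_2: rank ker ∂_2 − rank ∂_3 = (20 − 20) − 0 = 0, and there is no ∂_3, so H_2 ≅ 0.

As a check, the Euler characteristic is 10 − 30 + 20 = 0, which agrees with 1 − 1 + 0 = 0.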